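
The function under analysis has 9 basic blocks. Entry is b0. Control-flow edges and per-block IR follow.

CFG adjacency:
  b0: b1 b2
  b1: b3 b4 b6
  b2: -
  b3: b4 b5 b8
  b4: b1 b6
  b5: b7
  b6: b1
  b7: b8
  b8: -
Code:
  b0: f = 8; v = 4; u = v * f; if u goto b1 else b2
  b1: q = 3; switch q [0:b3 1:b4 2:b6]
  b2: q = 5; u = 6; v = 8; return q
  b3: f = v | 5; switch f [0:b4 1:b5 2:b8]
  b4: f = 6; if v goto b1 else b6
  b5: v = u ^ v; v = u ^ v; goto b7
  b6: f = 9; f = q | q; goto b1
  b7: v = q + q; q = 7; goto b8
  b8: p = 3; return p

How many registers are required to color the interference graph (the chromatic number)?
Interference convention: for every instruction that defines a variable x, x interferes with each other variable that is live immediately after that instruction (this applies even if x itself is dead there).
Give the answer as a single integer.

Answer: 4

Analysis:
def/use:
  b0: def={f,u,v} ue=∅
  b1: def={q} ue=∅
  b2: def={q,u,v} ue=∅
  b3: def={f} ue={v}
  b4: def={f} ue={v}
  b5: def={v} ue={u,v}
  b6: def={f} ue={q}
  b7: def={q,v} ue={q}
  b8: def={p} ue=∅

Liveness:
  b0 li=∅ lo={u,v}
  b1 li={u,v} lo={q,u,v}
  b2 li=∅ lo=∅
  b3 li={q,u,v} lo={q,u,v}
  b4 li={q,u,v} lo={q,u,v}
  b5 li={q,u,v} lo={q}
  b6 li={q,u,v} lo={u,v}
  b7 li={q} lo=∅
  b8 li=∅ lo=∅

Interference:
  f: {q,u,v}
  p: ∅
  q: {f,u,v}
  u: {f,q,v}
  v: {f,q,u}

Colouring:
  clique {f,q,u,v} ⇒ need ≥ 4
  assign f→c0 p→c0 q→c1 u→c2 v→c3 — no edge inside a register ⇒ χ ≤ 4
  χ = 4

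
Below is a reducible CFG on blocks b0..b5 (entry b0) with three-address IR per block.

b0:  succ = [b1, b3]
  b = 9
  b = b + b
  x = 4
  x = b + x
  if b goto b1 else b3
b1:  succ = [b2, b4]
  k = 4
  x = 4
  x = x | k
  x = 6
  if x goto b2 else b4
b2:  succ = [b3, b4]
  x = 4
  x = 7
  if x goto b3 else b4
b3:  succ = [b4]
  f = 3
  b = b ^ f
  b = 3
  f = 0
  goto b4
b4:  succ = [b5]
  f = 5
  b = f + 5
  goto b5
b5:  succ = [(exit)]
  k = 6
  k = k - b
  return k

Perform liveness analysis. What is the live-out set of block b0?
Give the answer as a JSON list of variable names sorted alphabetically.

Answer: ["b"]

Working:
Per-block:
  b0: def={b,x} ue=∅
  b1: def={k,x} ue=∅
  b2: def={x} ue=∅
  b3: def={b,f} ue={b}
  b4: def={b,f} ue=∅
  b5: def={k} ue={b}

Live sets:
  b0: in=∅ out={b}
  b1: in={b} out={b}
  b2: in={b} out={b}
  b3: in={b} out=∅
  b4: in=∅ out={b}
  b5: in={b} out=∅

live-out(b0) = ["b"]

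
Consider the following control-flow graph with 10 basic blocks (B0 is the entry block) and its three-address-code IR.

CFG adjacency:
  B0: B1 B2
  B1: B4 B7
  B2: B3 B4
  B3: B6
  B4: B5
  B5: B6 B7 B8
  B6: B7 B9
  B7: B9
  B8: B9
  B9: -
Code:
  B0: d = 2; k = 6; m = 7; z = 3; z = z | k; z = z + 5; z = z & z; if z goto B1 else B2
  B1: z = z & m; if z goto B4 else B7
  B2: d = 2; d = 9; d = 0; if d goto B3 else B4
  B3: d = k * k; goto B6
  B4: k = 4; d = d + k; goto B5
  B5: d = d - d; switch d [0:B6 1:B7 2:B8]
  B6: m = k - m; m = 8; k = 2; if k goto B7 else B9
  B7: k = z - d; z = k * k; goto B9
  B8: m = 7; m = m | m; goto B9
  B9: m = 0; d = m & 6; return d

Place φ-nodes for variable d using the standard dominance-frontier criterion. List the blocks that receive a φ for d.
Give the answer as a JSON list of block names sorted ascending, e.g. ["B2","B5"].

Answer: ["B4", "B6", "B7", "B9"]

Working:
idom tree: B1←B0 B2←B0 B3←B2 B4←B0 B5←B4 B6←B0 B7←B0 B8←B5 B9←B0
Dom at joins:
  B4: preds {B1,B2}: {B0,B1} ∩ {B0,B2} = {B0}; idom=B0
  B6: preds {B3,B5}: {B0,B2,B3} ∩ {B0,B4,B5} = {B0}; idom=B0
  B7: preds {B1,B5,B6}: {B0,B1} ∩ {B0,B4,B5} ∩ {B0,B6} = {B0}; idom=B0
  B9: preds {B6,B7,B8}: {B0,B6} ∩ {B0,B7} ∩ {B0,B4,B5,B8} = {B0}; idom=B0

Frontier:
  B4←B1: walk B1 to B0
  B4←B2: walk B2 to B0
  B6←B3: walk B3→B2 to B0
  B6←B5: walk B5→B4 to B0
  B7←B1: walk B1 to B0
  B7←B5: walk B5→B4 to B0
  B7←B6: walk B6 to B0
  B9←B6: walk B6 to B0
  B9←B7: walk B7 to B0
  B9←B8: walk B8→B5→B4 to B0
  DF(B0)=∅
  DF(B1)={B4,B7}
  DF(B2)={B4,B6}
  DF(B3)={B6}
  DF(B4)={B6,B7,B9}
  DF(B5)={B6,B7,B9}
  DF(B6)={B7,B9}
  DF(B7)={B9}
  DF(B8)={B9}
  DF(B9)=∅

φ for d: defs {B0,B2,B3,B4,B5,B9}
  DF⁺ = {B4,B6,B7,B9}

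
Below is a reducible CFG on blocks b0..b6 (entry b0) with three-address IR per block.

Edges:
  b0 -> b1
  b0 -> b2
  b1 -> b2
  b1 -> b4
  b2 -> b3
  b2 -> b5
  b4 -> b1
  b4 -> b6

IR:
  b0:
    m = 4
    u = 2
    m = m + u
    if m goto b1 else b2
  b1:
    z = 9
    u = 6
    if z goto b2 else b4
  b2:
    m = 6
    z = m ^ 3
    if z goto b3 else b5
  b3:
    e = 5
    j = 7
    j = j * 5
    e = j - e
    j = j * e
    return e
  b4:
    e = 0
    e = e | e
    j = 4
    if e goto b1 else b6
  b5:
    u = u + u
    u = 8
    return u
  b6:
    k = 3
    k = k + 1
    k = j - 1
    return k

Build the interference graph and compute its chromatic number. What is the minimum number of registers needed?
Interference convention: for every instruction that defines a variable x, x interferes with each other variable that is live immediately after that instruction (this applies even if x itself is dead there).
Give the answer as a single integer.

Per-block:
  b0: {m,u} / ∅
  b1: {u,z} / ∅
  b2: {m,z} / ∅
  b3: {e,j} / ∅
  b4: {e,j} / ∅
  b5: {u} / {u}
  b6: {k} / {j}

Liveness:
  live b0: ∅→{u}
  live b1: ∅→{u}
  live b2: {u}→{u}
  live b3: ∅→∅
  live b4: ∅→{j}
  live b5: {u}→∅
  live b6: {j}→∅

Interfere edges:
  e — {j}
  j — {e,k}
  k — {j}
  m — {u}
  u — {m,z}
  z — {u}

Colouring:
  {e,j} pairwise interfere (2-clique) ⇒ χ ≥ 2
  2-colouring: R0={j,u}  R1={e,k,m,z}
  χ = 2

Answer: 2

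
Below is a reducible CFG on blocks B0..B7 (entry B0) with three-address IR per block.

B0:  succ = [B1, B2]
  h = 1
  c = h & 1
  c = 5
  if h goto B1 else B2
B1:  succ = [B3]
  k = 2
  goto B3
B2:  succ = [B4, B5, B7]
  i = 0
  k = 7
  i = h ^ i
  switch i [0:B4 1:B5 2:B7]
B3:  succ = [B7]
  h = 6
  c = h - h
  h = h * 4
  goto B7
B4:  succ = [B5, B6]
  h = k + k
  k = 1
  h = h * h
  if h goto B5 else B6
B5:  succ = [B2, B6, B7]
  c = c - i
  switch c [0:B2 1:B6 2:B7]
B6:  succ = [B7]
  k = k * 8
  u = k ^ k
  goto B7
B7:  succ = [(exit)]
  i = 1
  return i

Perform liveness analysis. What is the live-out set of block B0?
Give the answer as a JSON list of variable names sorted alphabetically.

Block summaries:
  B0 def {c,h} use ∅
  B1 def {k} use ∅
  B2 def {i,k} use {h}
  B3 def {c,h} use ∅
  B4 def {h,k} use {k}
  B5 def {c} use {c,i}
  B6 def {k,u} use {k}
  B7 def {i} use ∅

Backward fixpoint:
  live B0: ∅→{c,h}
  live B1: ∅→∅
  live B2: {c,h}→{c,h,i,k}
  live B3: ∅→∅
  live B4: {c,i,k}→{c,h,i,k}
  live B5: {c,h,i,k}→{c,h,k}
  live B6: {k}→∅
  live B7: ∅→∅

live-out(B0) = ["c", "h"]

Answer: ["c", "h"]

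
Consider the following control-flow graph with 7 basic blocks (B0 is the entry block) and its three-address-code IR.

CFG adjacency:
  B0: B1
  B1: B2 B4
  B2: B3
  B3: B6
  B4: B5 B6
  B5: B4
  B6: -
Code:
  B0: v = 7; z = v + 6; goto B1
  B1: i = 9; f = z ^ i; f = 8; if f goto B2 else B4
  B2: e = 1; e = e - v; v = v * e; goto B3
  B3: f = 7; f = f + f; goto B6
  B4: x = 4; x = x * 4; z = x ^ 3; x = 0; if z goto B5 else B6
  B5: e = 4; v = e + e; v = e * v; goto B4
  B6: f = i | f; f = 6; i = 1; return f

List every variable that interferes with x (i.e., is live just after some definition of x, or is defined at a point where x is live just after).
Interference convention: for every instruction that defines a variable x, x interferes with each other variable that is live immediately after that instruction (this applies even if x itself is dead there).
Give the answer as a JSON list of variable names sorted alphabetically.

Answer: ["f", "i", "z"]

Analysis:
Block summaries:
  B0: def={v,z} ue=∅
  B1: def={f,i} ue={z}
  B2: def={e,v} ue={v}
  B3: def={f} ue=∅
  B4: def={x,z} ue=∅
  B5: def={e,v} ue=∅
  B6: def={f,i} ue={f,i}

Backward fixpoint:
  live B0: ∅→{v,z}
  live B1: {v,z}→{f,i,v}
  live B2: {i,v}→{i}
  live B3: {i}→{f,i}
  live B4: {f,i}→{f,i}
  live B5: {f,i}→{f,i}
  live B6: {f,i}→∅

Conflict graph:
  e — {f,i,v}
  f — {e,i,v,x,z}
  i — {e,f,v,x,z}
  v — {e,f,i,z}
  x — {f,i,z}
  z — {f,i,v,x}

N(x) = ["f", "i", "z"]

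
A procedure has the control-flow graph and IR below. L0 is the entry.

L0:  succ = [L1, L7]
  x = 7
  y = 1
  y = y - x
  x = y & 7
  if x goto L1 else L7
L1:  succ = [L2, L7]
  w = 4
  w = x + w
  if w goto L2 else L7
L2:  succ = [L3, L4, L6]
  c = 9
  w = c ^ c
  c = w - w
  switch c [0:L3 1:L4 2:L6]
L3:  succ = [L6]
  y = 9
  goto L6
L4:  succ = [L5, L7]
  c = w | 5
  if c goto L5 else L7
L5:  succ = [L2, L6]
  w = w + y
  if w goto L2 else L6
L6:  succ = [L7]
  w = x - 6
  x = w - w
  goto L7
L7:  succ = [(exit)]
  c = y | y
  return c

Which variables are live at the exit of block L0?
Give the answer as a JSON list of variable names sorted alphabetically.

Answer: ["x", "y"]

Analysis:
def/use:
  L0: def={x,y} ue=∅
  L1: def={w} ue={x}
  L2: def={c,w} ue=∅
  L3: def={y} ue=∅
  L4: def={c} ue={w}
  L5: def={w} ue={w,y}
  L6: def={w,x} ue={x}
  L7: def={c} ue={y}

Liveness:
  L0: in=∅ out={x,y}
  L1: in={x,y} out={x,y}
  L2: in={x,y} out={w,x,y}
  L3: in={x} out={x,y}
  L4: in={w,x,y} out={w,x,y}
  L5: in={w,x,y} out={x,y}
  L6: in={x,y} out={y}
  L7: in={y} out=∅

live-out(L0) = ["x", "y"]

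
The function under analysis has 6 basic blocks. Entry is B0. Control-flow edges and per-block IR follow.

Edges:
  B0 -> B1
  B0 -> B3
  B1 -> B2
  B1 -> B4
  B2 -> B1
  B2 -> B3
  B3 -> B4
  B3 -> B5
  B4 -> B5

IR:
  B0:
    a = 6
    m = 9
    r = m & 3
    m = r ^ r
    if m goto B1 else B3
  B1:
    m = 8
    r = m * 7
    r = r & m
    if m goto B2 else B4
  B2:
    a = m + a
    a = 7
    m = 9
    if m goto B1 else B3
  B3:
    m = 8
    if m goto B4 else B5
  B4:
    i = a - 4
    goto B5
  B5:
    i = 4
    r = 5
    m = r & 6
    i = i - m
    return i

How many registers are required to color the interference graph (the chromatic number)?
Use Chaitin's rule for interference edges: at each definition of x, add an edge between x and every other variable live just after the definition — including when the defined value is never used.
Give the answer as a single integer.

Answer: 3

Derivation:
Per-block:
  B0 def {a,m,r} use ∅
  B1 def {m,r} use ∅
  B2 def {a,m} use {a,m}
  B3 def {m} use ∅
  B4 def {i} use {a}
  B5 def {i,m,r} use ∅

Backward fixpoint:
  live B0: ∅→{a}
  live B1: {a}→{a,m}
  live B2: {a,m}→{a}
  live B3: {a}→{a}
  live B4: {a}→∅
  live B5: ∅→∅

Conflict graph:
  a: {m,r}
  i: {m,r}
  m: {a,i,r}
  r: {a,i,m}

Colouring:
  lower bound: {a,m,r} mutually conflict ⇒ χ ≥ 3
  assign a→c2 i→c2 m→c0 r→c1 — no edge inside a register ⇒ χ ≤ 3
  χ = 3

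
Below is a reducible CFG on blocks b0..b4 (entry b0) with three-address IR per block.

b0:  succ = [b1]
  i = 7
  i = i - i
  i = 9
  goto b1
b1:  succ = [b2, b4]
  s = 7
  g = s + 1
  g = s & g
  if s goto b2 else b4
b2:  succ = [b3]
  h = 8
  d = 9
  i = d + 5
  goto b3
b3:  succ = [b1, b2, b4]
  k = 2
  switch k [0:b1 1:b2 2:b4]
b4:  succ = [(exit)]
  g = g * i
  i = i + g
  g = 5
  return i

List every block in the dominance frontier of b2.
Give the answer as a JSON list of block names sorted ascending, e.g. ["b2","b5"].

Answer: ["b1", "b2", "b4"]

Working:
idom tree: b1←b0 b2←b1 b3←b2 b4←b1
Join-block Dom:
  b1: preds {b0,b3}: {b0} ∩ {b0,b1,b2,b3} = {b0}; idom=b0
  b2: preds {b1,b3}: {b0,b1} ∩ {b0,b1,b2,b3} = {b0,b1}; idom=b1
  b4: preds {b1,b3}: {b0,b1} ∩ {b0,b1,b2,b3} = {b0,b1}; idom=b1

DF walk-up:
  join b1 pred b0: · stop@b0
  join b1 pred b3: b3→b2→b1 stop@b0
  join b2 pred b1: · stop@b1
  join b2 pred b3: b3→b2 stop@b1
  join b4 pred b1: · stop@b1
  join b4 pred b3: b3→b2 stop@b1
  DF(b0)=∅
  DF(b1)={b1}
  DF(b2)={b1,b2,b4}
  DF(b3)={b1,b2,b4}
  DF(b4)=∅

DF(b2) = ["b1", "b2", "b4"]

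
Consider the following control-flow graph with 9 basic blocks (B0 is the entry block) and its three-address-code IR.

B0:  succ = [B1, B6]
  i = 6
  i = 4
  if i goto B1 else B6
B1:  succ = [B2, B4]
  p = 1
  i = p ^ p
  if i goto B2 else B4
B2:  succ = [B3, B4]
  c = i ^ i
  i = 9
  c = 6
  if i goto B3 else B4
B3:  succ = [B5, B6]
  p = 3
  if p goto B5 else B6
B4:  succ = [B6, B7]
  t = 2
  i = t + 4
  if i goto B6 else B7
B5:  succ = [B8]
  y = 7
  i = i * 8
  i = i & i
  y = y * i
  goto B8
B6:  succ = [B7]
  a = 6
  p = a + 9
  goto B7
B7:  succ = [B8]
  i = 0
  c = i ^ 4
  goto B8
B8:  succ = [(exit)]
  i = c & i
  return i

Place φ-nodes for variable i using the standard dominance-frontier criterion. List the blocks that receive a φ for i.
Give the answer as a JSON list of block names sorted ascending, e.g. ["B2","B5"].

idom tree: B1←B0 B2←B1 B3←B2 B4←B1 B5←B3 B6←B0 B7←B0 B8←B0
Dom at joins:
  B4: preds {B1,B2}: {B0,B1} ∩ {B0,B1,B2} = {B0,B1}; idom=B1
  B6: preds {B0,B3,B4}: {B0} ∩ {B0,B1,B2,B3} ∩ {B0,B1,B4} = {B0}; idom=B0
  B7: preds {B4,B6}: {B0,B1,B4} ∩ {B0,B6} = {B0}; idom=B0
  B8: preds {B5,B7}: {B0,B1,B2,B3,B5} ∩ {B0,B7} = {B0}; idom=B0

Frontier:
  B4←B1: walk · to B1
  B4←B2: walk B2 to B1
  B6←B0: walk · to B0
  B6←B3: walk B3→B2→B1 to B0
  B6←B4: walk B4→B1 to B0
  B7←B4: walk B4→B1 to B0
  B7←B6: walk B6 to B0
  B8←B5: walk B5→B3→B2→B1 to B0
  B8←B7: walk B7 to B0
  DF(B0)=∅
  DF(B1)={B6,B7,B8}
  DF(B2)={B4,B6,B8}
  DF(B3)={B6,B8}
  DF(B4)={B6,B7}
  DF(B5)={B8}
  DF(B6)={B7}
  DF(B7)={B8}
  DF(B8)=∅

φ for i: defs {B0,B1,B2,B4,B5,B7,B8}
  DF⁺ = {B4,B6,B7,B8}

Answer: ["B4", "B6", "B7", "B8"]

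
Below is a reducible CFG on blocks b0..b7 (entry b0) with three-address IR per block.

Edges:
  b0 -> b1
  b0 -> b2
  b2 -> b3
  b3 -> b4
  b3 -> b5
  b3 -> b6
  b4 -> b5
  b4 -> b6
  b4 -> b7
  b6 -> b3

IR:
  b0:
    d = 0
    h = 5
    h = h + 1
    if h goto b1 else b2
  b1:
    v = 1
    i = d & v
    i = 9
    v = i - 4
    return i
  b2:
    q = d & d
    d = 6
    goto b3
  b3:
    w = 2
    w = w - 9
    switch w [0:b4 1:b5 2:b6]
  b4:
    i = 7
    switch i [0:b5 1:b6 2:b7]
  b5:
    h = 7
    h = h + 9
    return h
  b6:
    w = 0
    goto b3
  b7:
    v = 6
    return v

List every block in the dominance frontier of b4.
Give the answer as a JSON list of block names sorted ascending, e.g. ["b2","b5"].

idom tree: b1←b0 b2←b0 b3←b2 b4←b3 b5←b3 b6←b3 b7←b4
Dom at joins:
  b3: preds {b2,b6}: {b0,b2} ∩ {b0,b2,b3,b6} = {b0,b2}; idom=b2
  b5: preds {b3,b4}: {b0,b2,b3} ∩ {b0,b2,b3,b4} = {b0,b2,b3}; idom=b3
  b6: preds {b3,b4}: {b0,b2,b3} ∩ {b0,b2,b3,b4} = {b0,b2,b3}; idom=b3

DF derivation:
  b3←b2: walk · to b2
  b3←b6: walk b6→b3 to b2
  b5←b3: walk · to b3
  b5←b4: walk b4 to b3
  b6←b3: walk · to b3
  b6←b4: walk b4 to b3
  b0 → ∅
  b1 → ∅
  b2 → ∅
  b3 → {b3}
  b4 → {b5,b6}
  b5 → ∅
  b6 → {b3}
  b7 → ∅

DF(b4) = ["b5", "b6"]

Answer: ["b5", "b6"]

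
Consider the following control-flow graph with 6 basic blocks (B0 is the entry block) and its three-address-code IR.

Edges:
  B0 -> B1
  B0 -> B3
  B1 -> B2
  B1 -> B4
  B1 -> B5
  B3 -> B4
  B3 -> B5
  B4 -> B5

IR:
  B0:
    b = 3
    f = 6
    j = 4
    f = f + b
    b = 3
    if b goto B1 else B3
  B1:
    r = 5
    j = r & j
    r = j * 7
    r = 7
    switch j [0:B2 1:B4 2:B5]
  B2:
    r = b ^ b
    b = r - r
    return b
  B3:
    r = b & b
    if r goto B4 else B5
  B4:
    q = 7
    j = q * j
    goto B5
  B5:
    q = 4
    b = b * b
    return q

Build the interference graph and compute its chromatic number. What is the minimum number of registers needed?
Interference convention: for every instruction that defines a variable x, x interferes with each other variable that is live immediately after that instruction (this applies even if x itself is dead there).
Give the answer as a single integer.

Answer: 3

Derivation:
Block summaries:
  B0: def={b,f,j} ue=∅
  B1: def={j,r} ue={j}
  B2: def={b,r} ue={b}
  B3: def={r} ue={b}
  B4: def={j,q} ue={j}
  B5: def={b,q} ue={b}

Liveness:
  live B0: ∅→{b,j}
  live B1: {b,j}→{b,j}
  live B2: {b}→∅
  live B3: {b,j}→{b,j}
  live B4: {b,j}→{b}
  live B5: {b}→∅

Interference:
  b↔{f,j,q,r}
  f↔{b,j}
  j↔{b,f,q,r}
  q↔{b,j}
  r↔{b,j}

Chromatic number:
  lower bound: {b,f,j} mutually conflict ⇒ χ ≥ 3
  assign b→c0 f→c2 j→c1 q→c2 r→c2 — no edge inside a register ⇒ χ ≤ 3
  χ = 3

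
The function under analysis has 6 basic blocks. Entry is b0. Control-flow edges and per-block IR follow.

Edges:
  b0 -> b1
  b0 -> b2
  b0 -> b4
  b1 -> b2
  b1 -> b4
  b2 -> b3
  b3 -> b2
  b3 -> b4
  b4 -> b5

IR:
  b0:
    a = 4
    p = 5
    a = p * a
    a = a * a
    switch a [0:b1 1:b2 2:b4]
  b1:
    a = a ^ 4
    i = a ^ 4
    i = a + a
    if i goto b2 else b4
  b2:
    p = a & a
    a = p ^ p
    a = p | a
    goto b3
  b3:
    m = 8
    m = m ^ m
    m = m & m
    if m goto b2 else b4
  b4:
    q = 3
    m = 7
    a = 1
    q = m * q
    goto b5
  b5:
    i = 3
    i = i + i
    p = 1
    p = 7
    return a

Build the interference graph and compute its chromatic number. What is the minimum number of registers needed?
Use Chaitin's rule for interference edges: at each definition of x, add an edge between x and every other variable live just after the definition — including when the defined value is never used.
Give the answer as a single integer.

Answer: 3

Analysis:
Block summaries:
  b0: def={a,p} ue=∅
  b1: def={a,i} ue={a}
  b2: def={a,p} ue={a}
  b3: def={m} ue=∅
  b4: def={a,m,q} ue=∅
  b5: def={i,p} ue={a}

Live sets:
  b0: in=∅ out={a}
  b1: in={a} out={a}
  b2: in={a} out={a}
  b3: in={a} out={a}
  b4: in=∅ out={a}
  b5: in={a} out=∅

Conflict graph:
  a: {i,m,p,q}
  i: {a}
  m: {a,q}
  p: {a}
  q: {a,m}

Colouring:
  lower bound: {a,m,q} mutually conflict ⇒ χ ≥ 3
  assign a→R0 i→R1 m→R1 p→R1 q→R2 — no edge inside a register ⇒ χ ≤ 3
  χ = 3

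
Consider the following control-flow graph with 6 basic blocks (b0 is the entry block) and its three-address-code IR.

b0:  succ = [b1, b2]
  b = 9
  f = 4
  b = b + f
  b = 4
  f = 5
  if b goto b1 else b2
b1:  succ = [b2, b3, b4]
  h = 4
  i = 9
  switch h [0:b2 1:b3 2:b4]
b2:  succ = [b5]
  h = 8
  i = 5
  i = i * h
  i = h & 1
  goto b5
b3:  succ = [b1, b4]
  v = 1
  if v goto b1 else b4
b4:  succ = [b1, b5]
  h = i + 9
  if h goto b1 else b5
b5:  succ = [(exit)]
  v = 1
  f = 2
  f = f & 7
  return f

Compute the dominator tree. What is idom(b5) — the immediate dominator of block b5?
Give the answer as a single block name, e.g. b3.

idom tree: b1←b0 b2←b0 b3←b1 b4←b1 b5←b0
Join-block Dom:
  b1: preds {b0,b3,b4}: {b0} ∩ {b0,b1,b3} ∩ {b0,b1,b4} = {b0}; idom=b0
  b2: preds {b0,b1}: {b0} ∩ {b0,b1} = {b0}; idom=b0
  b4: preds {b1,b3}: {b0,b1} ∩ {b0,b1,b3} = {b0,b1}; idom=b1
  b5: preds {b2,b4}: {b0,b2} ∩ {b0,b1,b4} = {b0}; idom=b0

idom(b5) = b0

Answer: b0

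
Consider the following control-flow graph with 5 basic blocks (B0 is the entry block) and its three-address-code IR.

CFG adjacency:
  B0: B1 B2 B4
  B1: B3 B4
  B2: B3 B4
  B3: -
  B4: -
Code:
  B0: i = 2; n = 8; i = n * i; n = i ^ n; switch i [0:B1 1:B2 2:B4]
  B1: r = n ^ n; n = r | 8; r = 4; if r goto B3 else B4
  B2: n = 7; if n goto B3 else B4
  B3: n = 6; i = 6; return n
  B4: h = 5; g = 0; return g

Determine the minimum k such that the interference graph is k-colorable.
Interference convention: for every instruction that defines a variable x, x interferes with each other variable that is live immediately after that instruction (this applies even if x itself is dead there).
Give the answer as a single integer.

Answer: 2

Derivation:
Per-block:
  B0: def={i,n} ue=∅
  B1: def={n,r} ue={n}
  B2: def={n} ue=∅
  B3: def={i,n} ue=∅
  B4: def={g,h} ue=∅

Backward fixpoint:
  B0: in=∅ out={n}
  B1: in={n} out=∅
  B2: in=∅ out=∅
  B3: in=∅ out=∅
  B4: in=∅ out=∅

Conflict graph:
  g↔∅
  h↔∅
  i↔{n}
  n↔{i}
  r↔∅

Registers:
  clique {i,n} ⇒ need ≥ 2
  2-colouring: R0={g,h,i,r}  R1={n}
  χ = 2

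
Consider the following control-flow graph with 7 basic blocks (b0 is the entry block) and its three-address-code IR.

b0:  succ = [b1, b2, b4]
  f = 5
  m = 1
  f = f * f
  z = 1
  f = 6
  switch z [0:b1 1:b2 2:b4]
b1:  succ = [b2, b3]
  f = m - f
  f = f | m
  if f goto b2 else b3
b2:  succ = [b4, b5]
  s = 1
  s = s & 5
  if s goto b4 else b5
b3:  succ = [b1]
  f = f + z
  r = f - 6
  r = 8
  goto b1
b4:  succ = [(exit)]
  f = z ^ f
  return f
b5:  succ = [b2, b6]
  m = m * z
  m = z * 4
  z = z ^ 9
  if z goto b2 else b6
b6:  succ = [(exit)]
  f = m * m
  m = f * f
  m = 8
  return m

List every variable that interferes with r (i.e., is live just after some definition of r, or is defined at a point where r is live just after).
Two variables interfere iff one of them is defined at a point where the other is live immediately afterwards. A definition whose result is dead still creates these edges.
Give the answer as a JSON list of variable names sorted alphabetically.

Block summaries:
  b0: {f,m,z} / ∅
  b1: {f} / {f,m}
  b2: {s} / ∅
  b3: {f,r} / {f,z}
  b4: {f} / {f,z}
  b5: {m,z} / {m,z}
  b6: {f,m} / {m}

Liveness:
  live b0: ∅→{f,m,z}
  live b1: {f,m,z}→{f,m,z}
  live b2: {f,m,z}→{f,m,z}
  live b3: {f,m,z}→{f,m,z}
  live b4: {f,z}→∅
  live b5: {f,m,z}→{f,m,z}
  live b6: {m}→∅

Interfere edges:
  f: {m,r,s,z}
  m: {f,r,s,z}
  r: {f,m,z}
  s: {f,m,z}
  z: {f,m,r,s}

N(r) = ["f", "m", "z"]

Answer: ["f", "m", "z"]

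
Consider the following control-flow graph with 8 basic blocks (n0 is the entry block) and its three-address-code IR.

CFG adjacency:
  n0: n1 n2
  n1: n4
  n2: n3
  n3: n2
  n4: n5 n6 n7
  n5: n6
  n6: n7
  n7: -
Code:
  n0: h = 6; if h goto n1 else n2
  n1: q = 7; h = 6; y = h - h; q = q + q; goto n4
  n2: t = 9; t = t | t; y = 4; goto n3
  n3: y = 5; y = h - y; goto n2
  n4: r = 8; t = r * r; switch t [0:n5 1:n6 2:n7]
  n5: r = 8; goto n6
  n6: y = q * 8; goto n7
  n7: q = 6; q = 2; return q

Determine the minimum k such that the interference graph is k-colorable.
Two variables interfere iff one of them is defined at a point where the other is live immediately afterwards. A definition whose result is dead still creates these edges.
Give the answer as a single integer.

Per-block:
  n0: {h} / ∅
  n1: {h,q,y} / ∅
  n2: {t,y} / ∅
  n3: {y} / {h}
  n4: {r,t} / ∅
  n5: {r} / ∅
  n6: {y} / {q}
  n7: {q} / ∅

Liveness:
  n0 li=∅ lo={h}
  n1 li=∅ lo={q}
  n2 li={h} lo={h}
  n3 li={h} lo={h}
  n4 li={q} lo={q}
  n5 li={q} lo={q}
  n6 li={q} lo=∅
  n7 li=∅ lo=∅

Interference:
  h — {q,t,y}
  q — {h,r,t,y}
  r — {q}
  t — {h,q}
  y — {h,q}

Registers:
  lower bound: {h,q,t} mutually conflict ⇒ χ ≥ 3
  3-colouring: r0={q}  r1={h,r}  r2={t,y}
  χ = 3

Answer: 3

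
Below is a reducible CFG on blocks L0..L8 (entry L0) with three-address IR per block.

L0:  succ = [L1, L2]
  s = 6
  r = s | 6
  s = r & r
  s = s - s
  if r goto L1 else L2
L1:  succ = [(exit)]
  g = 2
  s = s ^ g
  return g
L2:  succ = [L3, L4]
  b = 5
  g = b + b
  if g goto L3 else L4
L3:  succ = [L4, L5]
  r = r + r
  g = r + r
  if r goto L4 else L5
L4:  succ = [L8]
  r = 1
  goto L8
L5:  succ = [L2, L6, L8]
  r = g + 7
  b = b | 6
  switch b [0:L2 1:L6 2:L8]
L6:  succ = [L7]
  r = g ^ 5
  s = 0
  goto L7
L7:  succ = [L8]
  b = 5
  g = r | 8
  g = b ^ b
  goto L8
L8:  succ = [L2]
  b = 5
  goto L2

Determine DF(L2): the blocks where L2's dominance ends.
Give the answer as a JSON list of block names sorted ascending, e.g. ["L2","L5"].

idom tree: L1←L0 L2←L0 L3←L2 L4←L2 L5←L3 L6←L5 L7←L6 L8←L2
Dom at joins:
  L2: preds {L0,L5,L8}: {L0} ∩ {L0,L2,L3,L5} ∩ {L0,L2,L8} = {L0}; idom=L0
  L4: preds {L2,L3}: {L0,L2} ∩ {L0,L2,L3} = {L0,L2}; idom=L2
  L8: preds {L4,L5,L7}: {L0,L2,L4} ∩ {L0,L2,L3,L5} ∩ {L0,L2,L3,L5,L6,L7} = {L0,L2}; idom=L2

DF derivation:
  L2←L0: walk · to L0
  L2←L5: walk L5→L3→L2 to L0
  L2←L8: walk L8→L2 to L0
  L4←L2: walk · to L2
  L4←L3: walk L3 to L2
  L8←L4: walk L4 to L2
  L8←L5: walk L5→L3 to L2
  L8←L7: walk L7→L6→L5→L3 to L2
  L0 → ∅
  L1 → ∅
  L2 → {L2}
  L3 → {L2,L4,L8}
  L4 → {L8}
  L5 → {L2,L8}
  L6 → {L8}
  L7 → {L8}
  L8 → {L2}

DF(L2) = ["L2"]

Answer: ["L2"]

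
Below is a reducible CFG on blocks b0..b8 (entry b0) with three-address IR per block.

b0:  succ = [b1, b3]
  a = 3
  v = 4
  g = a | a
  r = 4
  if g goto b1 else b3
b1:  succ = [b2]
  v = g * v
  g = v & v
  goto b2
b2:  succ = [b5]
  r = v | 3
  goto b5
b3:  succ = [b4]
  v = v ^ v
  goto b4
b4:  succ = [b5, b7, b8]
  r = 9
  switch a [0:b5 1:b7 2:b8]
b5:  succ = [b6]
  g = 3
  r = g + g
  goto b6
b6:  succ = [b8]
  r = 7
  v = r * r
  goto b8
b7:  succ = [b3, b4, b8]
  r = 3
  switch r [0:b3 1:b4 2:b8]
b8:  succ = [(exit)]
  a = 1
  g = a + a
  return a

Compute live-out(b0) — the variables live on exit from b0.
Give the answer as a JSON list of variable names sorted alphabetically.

Block summaries:
  b0: def={a,g,r,v} ue=∅
  b1: def={g,v} ue={g,v}
  b2: def={r} ue={v}
  b3: def={v} ue={v}
  b4: def={r} ue={a}
  b5: def={g,r} ue=∅
  b6: def={r,v} ue=∅
  b7: def={r} ue=∅
  b8: def={a,g} ue=∅

Liveness:
  live b0: ∅→{a,g,v}
  live b1: {g,v}→{v}
  live b2: {v}→∅
  live b3: {a,v}→{a,v}
  live b4: {a,v}→{a,v}
  live b5: ∅→∅
  live b6: ∅→∅
  live b7: {a,v}→{a,v}
  live b8: ∅→∅

live-out(b0) = ["a", "g", "v"]

Answer: ["a", "g", "v"]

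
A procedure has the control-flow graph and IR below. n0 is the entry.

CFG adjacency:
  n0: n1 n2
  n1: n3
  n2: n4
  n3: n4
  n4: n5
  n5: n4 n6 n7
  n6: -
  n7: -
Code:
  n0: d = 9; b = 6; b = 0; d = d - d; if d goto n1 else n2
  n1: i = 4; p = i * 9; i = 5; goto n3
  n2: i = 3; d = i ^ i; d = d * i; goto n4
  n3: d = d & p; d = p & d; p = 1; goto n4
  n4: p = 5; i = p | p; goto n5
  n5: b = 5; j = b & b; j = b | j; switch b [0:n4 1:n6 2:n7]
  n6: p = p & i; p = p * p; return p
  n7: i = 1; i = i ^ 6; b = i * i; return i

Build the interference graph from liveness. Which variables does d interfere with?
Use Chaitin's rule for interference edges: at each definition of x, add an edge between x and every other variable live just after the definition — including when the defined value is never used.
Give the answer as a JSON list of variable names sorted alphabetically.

def/use:
  n0: {b,d} / ∅
  n1: {i,p} / ∅
  n2: {d,i} / ∅
  n3: {d,p} / {d,p}
  n4: {i,p} / ∅
  n5: {b,j} / ∅
  n6: {p} / {i,p}
  n7: {b,i} / ∅

Backward fixpoint:
  n0 li=∅ lo={d}
  n1 li={d} lo={d,p}
  n2 li=∅ lo=∅
  n3 li={d,p} lo=∅
  n4 li=∅ lo={i,p}
  n5 li={i,p} lo={i,p}
  n6 li={i,p} lo=∅
  n7 li=∅ lo=∅

Interference:
  b: {d,i,j,p}
  d: {b,i,p}
  i: {b,d,j,p}
  j: {b,i,p}
  p: {b,d,i,j}

N(d) = ["b", "i", "p"]

Answer: ["b", "i", "p"]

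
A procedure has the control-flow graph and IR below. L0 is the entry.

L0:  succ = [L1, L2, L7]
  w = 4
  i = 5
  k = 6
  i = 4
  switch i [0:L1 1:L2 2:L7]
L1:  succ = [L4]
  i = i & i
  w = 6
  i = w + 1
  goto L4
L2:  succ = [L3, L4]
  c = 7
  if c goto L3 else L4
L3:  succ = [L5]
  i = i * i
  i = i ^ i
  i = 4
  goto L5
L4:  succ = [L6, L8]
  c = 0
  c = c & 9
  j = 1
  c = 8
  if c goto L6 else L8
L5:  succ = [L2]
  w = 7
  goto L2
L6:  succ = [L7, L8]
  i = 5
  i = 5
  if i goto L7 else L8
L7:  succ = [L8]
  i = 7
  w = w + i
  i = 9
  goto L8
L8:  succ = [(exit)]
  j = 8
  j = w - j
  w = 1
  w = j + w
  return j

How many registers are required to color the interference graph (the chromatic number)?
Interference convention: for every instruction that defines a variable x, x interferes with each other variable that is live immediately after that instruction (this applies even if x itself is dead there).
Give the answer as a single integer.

Per-block:
  L0: def={i,k,w} ue=∅
  L1: def={i,w} ue={i}
  L2: def={c} ue=∅
  L3: def={i} ue={i}
  L4: def={c,j} ue=∅
  L5: def={w} ue=∅
  L6: def={i} ue=∅
  L7: def={i,w} ue={w}
  L8: def={j,w} ue={w}

Backward fixpoint:
  L0: in=∅ out={i,w}
  L1: in={i} out={w}
  L2: in={i,w} out={i,w}
  L3: in={i} out={i}
  L4: in={w} out={w}
  L5: in={i} out={i,w}
  L6: in={w} out={w}
  L7: in={w} out={w}
  L8: in={w} out=∅

Interference:
  c↔{i,w}
  i↔{c,w}
  j↔{w}
  k↔{w}
  w↔{c,i,j,k}

Colouring:
  {c,i,w} pairwise interfere (3-clique) ⇒ χ ≥ 3
  assign c→R1 i→R2 j→R1 k→R1 w→R0 — no edge inside a register ⇒ χ ≤ 3
  χ = 3

Answer: 3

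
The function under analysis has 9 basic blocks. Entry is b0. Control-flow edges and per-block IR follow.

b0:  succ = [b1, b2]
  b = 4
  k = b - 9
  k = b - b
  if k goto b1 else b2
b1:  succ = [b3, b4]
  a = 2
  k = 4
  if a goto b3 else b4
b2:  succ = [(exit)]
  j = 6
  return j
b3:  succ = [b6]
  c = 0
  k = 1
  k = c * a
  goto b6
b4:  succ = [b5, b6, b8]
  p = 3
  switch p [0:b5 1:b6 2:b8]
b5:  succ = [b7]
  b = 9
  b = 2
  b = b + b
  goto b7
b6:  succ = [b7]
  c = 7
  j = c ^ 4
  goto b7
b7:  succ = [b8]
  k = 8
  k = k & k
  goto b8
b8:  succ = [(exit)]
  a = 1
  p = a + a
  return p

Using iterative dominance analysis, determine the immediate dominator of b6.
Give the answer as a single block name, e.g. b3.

idom tree: b1←b0 b2←b0 b3←b1 b4←b1 b5←b4 b6←b1 b7←b1 b8←b1
Dom at joins:
  b6: preds {b3,b4}: {b0,b1,b3} ∩ {b0,b1,b4} = {b0,b1}; idom=b1
  b7: preds {b5,b6}: {b0,b1,b4,b5} ∩ {b0,b1,b6} = {b0,b1}; idom=b1
  b8: preds {b4,b7}: {b0,b1,b4} ∩ {b0,b1,b7} = {b0,b1}; idom=b1

idom(b6) = b1

Answer: b1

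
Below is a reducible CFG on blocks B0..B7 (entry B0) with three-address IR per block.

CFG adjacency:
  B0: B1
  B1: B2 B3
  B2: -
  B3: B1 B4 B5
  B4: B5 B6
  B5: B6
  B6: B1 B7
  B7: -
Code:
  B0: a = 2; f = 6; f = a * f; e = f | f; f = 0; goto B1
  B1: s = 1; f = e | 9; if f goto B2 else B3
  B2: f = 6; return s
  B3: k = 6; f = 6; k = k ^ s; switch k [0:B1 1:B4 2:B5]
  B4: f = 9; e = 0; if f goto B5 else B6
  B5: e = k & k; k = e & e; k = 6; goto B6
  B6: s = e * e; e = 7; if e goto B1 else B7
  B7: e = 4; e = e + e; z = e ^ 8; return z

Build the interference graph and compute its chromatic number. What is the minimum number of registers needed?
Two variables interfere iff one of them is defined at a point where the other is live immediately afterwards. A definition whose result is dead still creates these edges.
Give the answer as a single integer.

Answer: 4

Analysis:
Per-block:
  B0 def {a,e,f} use ∅
  B1 def {f,s} use {e}
  B2 def {f} use {s}
  B3 def {f,k} use {s}
  B4 def {e,f} use ∅
  B5 def {e,k} use {k}
  B6 def {e,s} use {e}
  B7 def {e,z} use ∅

Liveness:
  live B0: ∅→{e}
  live B1: {e}→{e,s}
  live B2: {s}→∅
  live B3: {e,s}→{e,k}
  live B4: {k}→{e,k}
  live B5: {k}→{e}
  live B6: {e}→{e}
  live B7: ∅→∅

Interference:
  a: {f}
  e: {f,k,s}
  f: {a,e,k,s}
  k: {e,f,s}
  s: {e,f,k}
  z: ∅

Colouring:
  lower bound: {e,f,k,s} mutually conflict ⇒ χ ≥ 4
  assign a→c1 e→c1 f→c0 k→c2 s→c3 z→c0 — no edge inside a register ⇒ χ ≤ 4
  χ = 4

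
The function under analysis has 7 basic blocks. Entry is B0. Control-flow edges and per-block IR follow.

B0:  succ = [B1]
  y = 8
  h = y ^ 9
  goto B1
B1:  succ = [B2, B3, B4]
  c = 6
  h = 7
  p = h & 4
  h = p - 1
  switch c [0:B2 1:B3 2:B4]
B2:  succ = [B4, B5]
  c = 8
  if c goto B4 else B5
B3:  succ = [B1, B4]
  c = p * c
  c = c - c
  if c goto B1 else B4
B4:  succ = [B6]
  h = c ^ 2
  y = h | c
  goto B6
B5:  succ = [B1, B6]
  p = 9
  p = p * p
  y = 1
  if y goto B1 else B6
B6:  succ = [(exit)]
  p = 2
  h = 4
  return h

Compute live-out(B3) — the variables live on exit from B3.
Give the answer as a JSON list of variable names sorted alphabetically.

def/use:
  B0: def={h,y} ue=∅
  B1: def={c,h,p} ue=∅
  B2: def={c} ue=∅
  B3: def={c} ue={c,p}
  B4: def={h,y} ue={c}
  B5: def={p,y} ue=∅
  B6: def={h,p} ue=∅

Liveness:
  live B0: ∅→∅
  live B1: ∅→{c,p}
  live B2: ∅→{c}
  live B3: {c,p}→{c}
  live B4: {c}→∅
  live B5: ∅→∅
  live B6: ∅→∅

live-out(B3) = ["c"]

Answer: ["c"]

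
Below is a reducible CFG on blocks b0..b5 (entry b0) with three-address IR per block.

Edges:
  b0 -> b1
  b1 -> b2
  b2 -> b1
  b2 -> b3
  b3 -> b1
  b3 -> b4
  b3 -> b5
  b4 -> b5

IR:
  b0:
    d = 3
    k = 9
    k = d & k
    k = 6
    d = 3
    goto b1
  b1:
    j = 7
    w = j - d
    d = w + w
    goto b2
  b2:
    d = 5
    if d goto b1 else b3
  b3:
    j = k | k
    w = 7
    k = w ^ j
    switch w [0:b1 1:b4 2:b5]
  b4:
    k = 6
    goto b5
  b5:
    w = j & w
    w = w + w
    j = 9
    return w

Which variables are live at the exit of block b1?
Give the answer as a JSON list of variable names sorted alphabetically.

Answer: ["k"]

Working:
Per-block:
  b0: def={d,k} ue=∅
  b1: def={d,j,w} ue={d}
  b2: def={d} ue=∅
  b3: def={j,k,w} ue={k}
  b4: def={k} ue=∅
  b5: def={j,w} ue={j,w}

Liveness:
  b0: in=∅ out={d,k}
  b1: in={d,k} out={k}
  b2: in={k} out={d,k}
  b3: in={d,k} out={d,j,k,w}
  b4: in={j,w} out={j,w}
  b5: in={j,w} out=∅

live-out(b1) = ["k"]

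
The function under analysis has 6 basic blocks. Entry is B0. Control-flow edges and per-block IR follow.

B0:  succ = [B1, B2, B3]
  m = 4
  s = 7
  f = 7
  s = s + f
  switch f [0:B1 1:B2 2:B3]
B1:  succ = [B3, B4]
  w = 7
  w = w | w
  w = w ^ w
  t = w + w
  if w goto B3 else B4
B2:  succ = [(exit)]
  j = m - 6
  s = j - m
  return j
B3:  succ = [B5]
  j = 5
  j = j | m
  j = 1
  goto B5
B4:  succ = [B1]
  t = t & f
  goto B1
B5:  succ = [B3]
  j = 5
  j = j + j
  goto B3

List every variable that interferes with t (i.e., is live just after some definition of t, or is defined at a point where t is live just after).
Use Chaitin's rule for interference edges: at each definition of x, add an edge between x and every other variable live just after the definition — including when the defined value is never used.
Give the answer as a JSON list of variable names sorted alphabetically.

Per-block:
  B0: {f,m,s} / ∅
  B1: {t,w} / ∅
  B2: {j,s} / {m}
  B3: {j} / {m}
  B4: {t} / {f,t}
  B5: {j} / ∅

Liveness:
  B0: in=∅ out={f,m}
  B1: in={f,m} out={f,m,t}
  B2: in={m} out=∅
  B3: in={m} out={m}
  B4: in={f,m,t} out={f,m}
  B5: in={m} out={m}

Conflict graph:
  f: {m,s,t,w}
  j: {m,s}
  m: {f,j,s,t,w}
  s: {f,j,m}
  t: {f,m,w}
  w: {f,m,t}

N(t) = ["f", "m", "w"]

Answer: ["f", "m", "w"]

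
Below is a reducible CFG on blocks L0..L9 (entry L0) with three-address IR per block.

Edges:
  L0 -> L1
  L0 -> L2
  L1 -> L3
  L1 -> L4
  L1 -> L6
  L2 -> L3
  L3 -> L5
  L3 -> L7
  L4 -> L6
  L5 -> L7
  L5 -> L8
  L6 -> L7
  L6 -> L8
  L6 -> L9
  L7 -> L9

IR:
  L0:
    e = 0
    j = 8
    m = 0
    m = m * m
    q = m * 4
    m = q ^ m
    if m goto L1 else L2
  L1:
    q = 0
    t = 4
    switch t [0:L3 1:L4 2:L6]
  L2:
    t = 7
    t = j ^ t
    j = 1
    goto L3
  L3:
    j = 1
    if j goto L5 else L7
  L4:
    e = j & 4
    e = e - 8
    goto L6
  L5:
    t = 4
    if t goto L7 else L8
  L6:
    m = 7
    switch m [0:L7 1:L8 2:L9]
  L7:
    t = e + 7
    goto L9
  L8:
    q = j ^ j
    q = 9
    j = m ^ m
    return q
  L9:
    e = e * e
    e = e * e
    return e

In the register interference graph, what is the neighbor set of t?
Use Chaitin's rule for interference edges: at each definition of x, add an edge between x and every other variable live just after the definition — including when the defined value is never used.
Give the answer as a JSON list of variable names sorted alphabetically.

Answer: ["e", "j", "m"]

Analysis:
Per-block:
  L0: {e,j,m,q} / ∅
  L1: {q,t} / ∅
  L2: {j,t} / {j}
  L3: {j} / ∅
  L4: {e} / {j}
  L5: {t} / ∅
  L6: {m} / ∅
  L7: {t} / {e}
  L8: {j,q} / {j,m}
  L9: {e} / {e}

Live sets:
  L0 li=∅ lo={e,j,m}
  L1 li={e,j,m} lo={e,j,m}
  L2 li={e,j,m} lo={e,m}
  L3 li={e,m} lo={e,j,m}
  L4 li={j} lo={e,j}
  L5 li={e,j,m} lo={e,j,m}
  L6 li={e,j} lo={e,j,m}
  L7 li={e} lo={e}
  L8 li={j,m} lo=∅
  L9 li={e} lo=∅

Conflict graph:
  e↔{j,m,q,t}
  j↔{e,m,q,t}
  m↔{e,j,q,t}
  q↔{e,j,m}
  t↔{e,j,m}

N(t) = ["e", "j", "m"]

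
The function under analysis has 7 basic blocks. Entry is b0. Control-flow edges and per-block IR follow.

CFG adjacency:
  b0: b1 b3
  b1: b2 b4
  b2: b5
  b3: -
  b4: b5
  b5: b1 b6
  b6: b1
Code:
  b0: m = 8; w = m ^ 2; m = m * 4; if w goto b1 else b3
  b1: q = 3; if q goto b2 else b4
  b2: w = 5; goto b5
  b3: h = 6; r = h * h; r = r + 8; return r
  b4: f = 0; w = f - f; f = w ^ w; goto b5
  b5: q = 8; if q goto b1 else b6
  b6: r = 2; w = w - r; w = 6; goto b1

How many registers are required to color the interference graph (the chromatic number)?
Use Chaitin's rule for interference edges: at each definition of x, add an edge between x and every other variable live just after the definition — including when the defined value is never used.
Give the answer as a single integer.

def/use:
  b0 def {m,w} use ∅
  b1 def {q} use ∅
  b2 def {w} use ∅
  b3 def {h,r} use ∅
  b4 def {f,w} use ∅
  b5 def {q} use ∅
  b6 def {r,w} use {w}

Live sets:
  b0: in=∅ out=∅
  b1: in=∅ out=∅
  b2: in=∅ out={w}
  b3: in=∅ out=∅
  b4: in=∅ out={w}
  b5: in={w} out={w}
  b6: in={w} out=∅

Conflict graph:
  f — {w}
  h — ∅
  m — {w}
  q — {w}
  r — {w}
  w — {f,m,q,r}

Registers:
  lower bound: {f,w} mutually conflict ⇒ χ ≥ 2
  assign f→r1 h→r0 m→r1 q→r1 r→r1 w→r0 — no edge inside a register ⇒ χ ≤ 2
  χ = 2

Answer: 2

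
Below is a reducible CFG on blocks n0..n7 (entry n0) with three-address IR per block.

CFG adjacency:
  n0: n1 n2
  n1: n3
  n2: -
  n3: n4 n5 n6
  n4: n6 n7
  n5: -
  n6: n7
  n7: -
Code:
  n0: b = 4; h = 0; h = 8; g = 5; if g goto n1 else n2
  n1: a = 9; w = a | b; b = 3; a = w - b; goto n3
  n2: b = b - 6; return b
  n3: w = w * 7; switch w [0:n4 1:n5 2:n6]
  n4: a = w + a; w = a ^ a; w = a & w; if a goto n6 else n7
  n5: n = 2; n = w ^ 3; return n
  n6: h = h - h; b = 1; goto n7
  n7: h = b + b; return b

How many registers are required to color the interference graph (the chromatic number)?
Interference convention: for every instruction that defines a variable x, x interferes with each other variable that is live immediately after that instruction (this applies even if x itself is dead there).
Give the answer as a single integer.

Answer: 4

Analysis:
Per-block:
  n0: def={b,g,h} ue=∅
  n1: def={a,b,w} ue={b}
  n2: def={b} ue={b}
  n3: def={w} ue={w}
  n4: def={a,w} ue={a,w}
  n5: def={n} ue={w}
  n6: def={b,h} ue={h}
  n7: def={h} ue={b}

Live sets:
  live n0: ∅→{b,h}
  live n1: {b,h}→{a,b,h,w}
  live n2: {b}→∅
  live n3: {a,b,h,w}→{a,b,h,w}
  live n4: {a,b,h,w}→{b,h}
  live n5: {w}→∅
  live n6: {h}→{b}
  live n7: {b}→∅

Interference:
  a: {b,h,w}
  b: {a,g,h,w}
  g: {b,h}
  h: {a,b,g,w}
  n: {w}
  w: {a,b,h,n}

Registers:
  clique {a,b,h,w} ⇒ need ≥ 4
  4-colouring: R0={b,n}  R1={h}  R2={g,w}  R3={a}
  χ = 4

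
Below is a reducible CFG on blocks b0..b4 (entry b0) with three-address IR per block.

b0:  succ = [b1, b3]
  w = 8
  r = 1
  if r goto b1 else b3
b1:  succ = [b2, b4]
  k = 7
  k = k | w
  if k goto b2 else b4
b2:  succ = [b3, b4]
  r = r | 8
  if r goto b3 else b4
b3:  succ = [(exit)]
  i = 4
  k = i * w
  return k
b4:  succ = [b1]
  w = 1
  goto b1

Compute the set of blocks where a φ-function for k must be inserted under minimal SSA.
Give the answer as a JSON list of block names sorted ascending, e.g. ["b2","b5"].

idom tree: b1←b0 b2←b1 b3←b0 b4←b1
Join-block Dom:
  b1: preds {b0,b4}: {b0} ∩ {b0,b1,b4} = {b0}; idom=b0
  b3: preds {b0,b2}: {b0} ∩ {b0,b1,b2} = {b0}; idom=b0
  b4: preds {b1,b2}: {b0,b1} ∩ {b0,b1,b2} = {b0,b1}; idom=b1

Frontier:
  b1←b0: walk · to b0
  b1←b4: walk b4→b1 to b0
  b3←b0: walk · to b0
  b3←b2: walk b2→b1 to b0
  b4←b1: walk · to b1
  b4←b2: walk b2 to b1
  DF(b0)=∅
  DF(b1)={b1,b3}
  DF(b2)={b3,b4}
  DF(b3)=∅
  DF(b4)={b1}

φ for k: defs {b1,b3}
  DF⁺ = {b1,b3}

Answer: ["b1", "b3"]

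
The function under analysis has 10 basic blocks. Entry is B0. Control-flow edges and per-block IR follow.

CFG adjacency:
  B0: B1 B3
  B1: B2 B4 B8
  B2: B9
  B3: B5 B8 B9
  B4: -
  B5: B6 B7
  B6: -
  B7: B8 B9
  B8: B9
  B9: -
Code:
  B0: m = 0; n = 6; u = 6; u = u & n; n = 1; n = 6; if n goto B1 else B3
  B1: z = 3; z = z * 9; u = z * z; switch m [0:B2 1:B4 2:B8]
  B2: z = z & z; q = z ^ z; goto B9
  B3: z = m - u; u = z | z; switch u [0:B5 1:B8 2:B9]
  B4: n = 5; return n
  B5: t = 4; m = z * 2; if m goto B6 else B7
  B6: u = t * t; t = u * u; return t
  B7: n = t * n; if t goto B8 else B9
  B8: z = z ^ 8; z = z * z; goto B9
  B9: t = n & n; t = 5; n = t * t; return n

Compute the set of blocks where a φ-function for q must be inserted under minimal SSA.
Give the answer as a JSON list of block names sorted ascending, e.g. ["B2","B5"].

idom tree: B1←B0 B2←B1 B3←B0 B4←B1 B5←B3 B6←B5 B7←B5 B8←B0 B9←B0
Dom∩ at merges:
  B8: preds {B1,B3,B7}: {B0,B1} ∩ {B0,B3} ∩ {B0,B3,B5,B7} = {B0}; idom=B0
  B9: preds {B2,B3,B7,B8}: {B0,B1,B2} ∩ {B0,B3} ∩ {B0,B3,B5,B7} ∩ {B0,B8} = {B0}; idom=B0

Frontier:
  B8←B1: walk B1 to B0
  B8←B3: walk B3 to B0
  B8←B7: walk B7→B5→B3 to B0
  B9←B2: walk B2→B1 to B0
  B9←B3: walk B3 to B0
  B9←B7: walk B7→B5→B3 to B0
  B9←B8: walk B8 to B0
  B0 → ∅
  B1 → {B8,B9}
  B2 → {B9}
  B3 → {B8,B9}
  B4 → ∅
  B5 → {B8,B9}
  B6 → ∅
  B7 → {B8,B9}
  B8 → {B9}
  B9 → ∅

φ for q: defs {B2}
  DF⁺ = {B9}

Answer: ["B9"]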